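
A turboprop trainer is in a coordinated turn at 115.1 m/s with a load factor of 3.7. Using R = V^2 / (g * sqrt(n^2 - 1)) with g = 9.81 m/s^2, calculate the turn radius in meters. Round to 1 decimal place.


Step 1: V^2 = 115.1^2 = 13248.01
Step 2: n^2 - 1 = 3.7^2 - 1 = 12.69
Step 3: sqrt(12.69) = 3.562303
Step 4: R = 13248.01 / (9.81 * 3.562303) = 379.1 m

379.1


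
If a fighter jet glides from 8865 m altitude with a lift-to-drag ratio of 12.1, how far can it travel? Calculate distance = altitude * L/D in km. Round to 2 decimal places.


Step 1: Glide distance = altitude * L/D = 8865 * 12.1 = 107266.5 m
Step 2: Convert to km: 107266.5 / 1000 = 107.27 km

107.27


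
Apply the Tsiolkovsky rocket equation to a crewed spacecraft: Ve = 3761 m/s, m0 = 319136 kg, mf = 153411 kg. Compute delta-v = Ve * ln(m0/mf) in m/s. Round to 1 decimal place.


Step 1: Mass ratio m0/mf = 319136 / 153411 = 2.080268
Step 2: ln(2.080268) = 0.732497
Step 3: delta-v = 3761 * 0.732497 = 2754.9 m/s

2754.9


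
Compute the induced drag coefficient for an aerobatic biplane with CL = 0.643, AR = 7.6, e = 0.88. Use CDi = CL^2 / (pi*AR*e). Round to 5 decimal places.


Step 1: CL^2 = 0.643^2 = 0.413449
Step 2: pi * AR * e = 3.14159 * 7.6 * 0.88 = 21.010972
Step 3: CDi = 0.413449 / 21.010972 = 0.01968

0.01968


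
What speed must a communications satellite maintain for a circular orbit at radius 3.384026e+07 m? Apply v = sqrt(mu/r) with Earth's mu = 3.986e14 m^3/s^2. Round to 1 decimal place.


Step 1: mu / r = 3.986e14 / 3.384026e+07 = 11778869.3113
Step 2: v = sqrt(11778869.3113) = 3432.0 m/s

3432.0


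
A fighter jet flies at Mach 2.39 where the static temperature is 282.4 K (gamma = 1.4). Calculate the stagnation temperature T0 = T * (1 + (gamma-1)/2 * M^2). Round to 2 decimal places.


Step 1: (gamma-1)/2 = 0.2
Step 2: M^2 = 5.7121
Step 3: 1 + 0.2 * 5.7121 = 2.14242
Step 4: T0 = 282.4 * 2.14242 = 605.02 K

605.02


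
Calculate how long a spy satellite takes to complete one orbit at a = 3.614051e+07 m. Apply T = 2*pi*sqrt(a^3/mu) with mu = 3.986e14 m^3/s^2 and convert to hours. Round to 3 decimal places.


Step 1: a^3 / mu = 4.720444e+22 / 3.986e14 = 1.184256e+08
Step 2: sqrt(1.184256e+08) = 10882.352 s
Step 3: T = 2*pi * 10882.352 = 68375.83 s
Step 4: T in hours = 68375.83 / 3600 = 18.993 hours

18.993


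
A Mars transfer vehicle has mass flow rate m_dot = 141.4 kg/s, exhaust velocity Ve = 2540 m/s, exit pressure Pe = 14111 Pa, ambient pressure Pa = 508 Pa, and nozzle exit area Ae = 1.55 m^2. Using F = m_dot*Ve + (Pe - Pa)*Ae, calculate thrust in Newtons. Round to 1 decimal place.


Step 1: Momentum thrust = m_dot * Ve = 141.4 * 2540 = 359156.0 N
Step 2: Pressure thrust = (Pe - Pa) * Ae = (14111 - 508) * 1.55 = 21084.65 N
Step 3: Total thrust F = 359156.0 + 21084.65 = 380240.7 N

380240.7


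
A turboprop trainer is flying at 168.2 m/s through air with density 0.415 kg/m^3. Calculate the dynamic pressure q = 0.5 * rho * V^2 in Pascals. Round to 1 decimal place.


Step 1: V^2 = 168.2^2 = 28291.24
Step 2: q = 0.5 * 0.415 * 28291.24
Step 3: q = 5870.4 Pa

5870.4


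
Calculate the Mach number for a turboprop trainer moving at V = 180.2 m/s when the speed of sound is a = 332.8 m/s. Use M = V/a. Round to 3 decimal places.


Step 1: M = V / a = 180.2 / 332.8
Step 2: M = 0.541

0.541


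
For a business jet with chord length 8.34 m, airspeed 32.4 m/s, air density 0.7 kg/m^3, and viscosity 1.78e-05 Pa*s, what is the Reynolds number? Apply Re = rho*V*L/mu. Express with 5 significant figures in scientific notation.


Step 1: Numerator = rho * V * L = 0.7 * 32.4 * 8.34 = 189.1512
Step 2: Re = 189.1512 / 1.78e-05
Step 3: Re = 1.0626e+07

1.0626e+07


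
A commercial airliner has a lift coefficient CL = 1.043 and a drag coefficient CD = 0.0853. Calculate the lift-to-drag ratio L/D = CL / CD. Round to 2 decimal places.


Step 1: L/D = CL / CD = 1.043 / 0.0853
Step 2: L/D = 12.23

12.23


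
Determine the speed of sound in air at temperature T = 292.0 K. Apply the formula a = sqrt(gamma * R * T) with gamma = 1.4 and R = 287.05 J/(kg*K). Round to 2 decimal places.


Step 1: gamma * R * T = 1.4 * 287.05 * 292.0 = 117346.04
Step 2: a = sqrt(117346.04) = 342.56 m/s

342.56


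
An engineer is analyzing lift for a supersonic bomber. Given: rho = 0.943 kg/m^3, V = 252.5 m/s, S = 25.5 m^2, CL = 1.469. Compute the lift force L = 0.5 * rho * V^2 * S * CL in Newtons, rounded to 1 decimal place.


Step 1: Calculate dynamic pressure q = 0.5 * 0.943 * 252.5^2 = 0.5 * 0.943 * 63756.25 = 30061.0719 Pa
Step 2: Multiply by wing area and lift coefficient: L = 30061.0719 * 25.5 * 1.469
Step 3: L = 766557.3328 * 1.469 = 1126072.7 N

1126072.7


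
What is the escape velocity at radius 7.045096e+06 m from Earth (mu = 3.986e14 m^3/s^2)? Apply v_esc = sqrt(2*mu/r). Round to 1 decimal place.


Step 1: 2*mu/r = 2 * 3.986e14 / 7.045096e+06 = 113156726.3242
Step 2: v_esc = sqrt(113156726.3242) = 10637.5 m/s

10637.5


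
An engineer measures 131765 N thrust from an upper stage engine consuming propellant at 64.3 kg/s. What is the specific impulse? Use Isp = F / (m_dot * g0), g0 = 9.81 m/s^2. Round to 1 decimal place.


Step 1: m_dot * g0 = 64.3 * 9.81 = 630.78
Step 2: Isp = 131765 / 630.78 = 208.9 s

208.9


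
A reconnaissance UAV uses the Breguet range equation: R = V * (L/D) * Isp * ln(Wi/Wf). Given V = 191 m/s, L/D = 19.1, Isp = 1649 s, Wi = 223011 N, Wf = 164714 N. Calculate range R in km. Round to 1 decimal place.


Step 1: Coefficient = V * (L/D) * Isp = 191 * 19.1 * 1649 = 6015716.9 m
Step 2: Wi/Wf = 223011 / 164714 = 1.353929
Step 3: ln(1.353929) = 0.30301
Step 4: R = 6015716.9 * 0.30301 = 1822825.2 m = 1822.8 km

1822.8


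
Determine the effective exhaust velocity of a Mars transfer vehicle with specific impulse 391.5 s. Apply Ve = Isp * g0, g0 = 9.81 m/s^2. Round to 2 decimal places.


Step 1: Ve = Isp * g0 = 391.5 * 9.81
Step 2: Ve = 3840.62 m/s

3840.62


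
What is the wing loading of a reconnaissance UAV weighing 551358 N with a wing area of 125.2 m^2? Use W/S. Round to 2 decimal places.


Step 1: Wing loading = W / S = 551358 / 125.2
Step 2: Wing loading = 4403.82 N/m^2

4403.82


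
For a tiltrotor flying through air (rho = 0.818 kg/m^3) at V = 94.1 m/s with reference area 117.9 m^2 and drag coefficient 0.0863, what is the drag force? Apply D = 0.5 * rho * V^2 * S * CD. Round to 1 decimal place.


Step 1: Dynamic pressure q = 0.5 * 0.818 * 94.1^2 = 3621.6173 Pa
Step 2: Drag D = q * S * CD = 3621.6173 * 117.9 * 0.0863
Step 3: D = 36849.1 N

36849.1


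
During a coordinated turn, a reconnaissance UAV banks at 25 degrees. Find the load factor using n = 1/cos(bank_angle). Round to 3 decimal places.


Step 1: Convert 25 degrees to radians = 0.436332
Step 2: cos(25 deg) = 0.906308
Step 3: n = 1 / 0.906308 = 1.103

1.103


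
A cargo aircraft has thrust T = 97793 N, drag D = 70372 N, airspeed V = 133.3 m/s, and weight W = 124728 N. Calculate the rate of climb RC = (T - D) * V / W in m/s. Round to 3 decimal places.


Step 1: Excess thrust = T - D = 97793 - 70372 = 27421 N
Step 2: Excess power = 27421 * 133.3 = 3655219.3 W
Step 3: RC = 3655219.3 / 124728 = 29.306 m/s

29.306


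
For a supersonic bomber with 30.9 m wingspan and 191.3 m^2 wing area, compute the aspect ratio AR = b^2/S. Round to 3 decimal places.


Step 1: b^2 = 30.9^2 = 954.81
Step 2: AR = 954.81 / 191.3 = 4.991

4.991


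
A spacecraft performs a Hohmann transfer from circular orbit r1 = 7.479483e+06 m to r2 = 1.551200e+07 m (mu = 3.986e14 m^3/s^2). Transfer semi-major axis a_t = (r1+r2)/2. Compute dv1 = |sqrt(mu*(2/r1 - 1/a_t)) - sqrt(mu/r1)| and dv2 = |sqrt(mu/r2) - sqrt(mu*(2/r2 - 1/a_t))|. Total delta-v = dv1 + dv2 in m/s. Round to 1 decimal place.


Step 1: Transfer semi-major axis a_t = (7.479483e+06 + 1.551200e+07) / 2 = 1.149574e+07 m
Step 2: v1 (circular at r1) = sqrt(mu/r1) = 7300.17 m/s
Step 3: v_t1 = sqrt(mu*(2/r1 - 1/a_t)) = 8480.05 m/s
Step 4: dv1 = |8480.05 - 7300.17| = 1179.88 m/s
Step 5: v2 (circular at r2) = 5069.15 m/s, v_t2 = 4088.86 m/s
Step 6: dv2 = |5069.15 - 4088.86| = 980.29 m/s
Step 7: Total delta-v = 1179.88 + 980.29 = 2160.2 m/s

2160.2


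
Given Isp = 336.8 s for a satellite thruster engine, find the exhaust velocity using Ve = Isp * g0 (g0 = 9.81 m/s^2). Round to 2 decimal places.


Step 1: Ve = Isp * g0 = 336.8 * 9.81
Step 2: Ve = 3304.01 m/s

3304.01


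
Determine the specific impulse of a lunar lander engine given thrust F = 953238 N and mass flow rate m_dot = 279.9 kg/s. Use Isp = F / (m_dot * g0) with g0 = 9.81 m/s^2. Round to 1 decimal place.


Step 1: m_dot * g0 = 279.9 * 9.81 = 2745.82
Step 2: Isp = 953238 / 2745.82 = 347.2 s

347.2


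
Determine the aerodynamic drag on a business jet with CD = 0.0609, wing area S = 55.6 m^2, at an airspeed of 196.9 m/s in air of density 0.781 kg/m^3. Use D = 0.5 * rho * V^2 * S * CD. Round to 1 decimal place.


Step 1: Dynamic pressure q = 0.5 * 0.781 * 196.9^2 = 15139.5327 Pa
Step 2: Drag D = q * S * CD = 15139.5327 * 55.6 * 0.0609
Step 3: D = 51263.1 N

51263.1


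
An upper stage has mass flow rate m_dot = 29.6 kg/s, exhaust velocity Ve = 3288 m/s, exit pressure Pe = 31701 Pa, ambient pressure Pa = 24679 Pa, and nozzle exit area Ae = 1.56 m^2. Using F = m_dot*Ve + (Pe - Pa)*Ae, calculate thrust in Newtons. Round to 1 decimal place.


Step 1: Momentum thrust = m_dot * Ve = 29.6 * 3288 = 97324.8 N
Step 2: Pressure thrust = (Pe - Pa) * Ae = (31701 - 24679) * 1.56 = 10954.32 N
Step 3: Total thrust F = 97324.8 + 10954.32 = 108279.1 N

108279.1


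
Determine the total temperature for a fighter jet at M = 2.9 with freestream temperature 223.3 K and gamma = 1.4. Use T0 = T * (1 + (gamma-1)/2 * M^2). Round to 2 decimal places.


Step 1: (gamma-1)/2 = 0.2
Step 2: M^2 = 8.41
Step 3: 1 + 0.2 * 8.41 = 2.682
Step 4: T0 = 223.3 * 2.682 = 598.89 K

598.89


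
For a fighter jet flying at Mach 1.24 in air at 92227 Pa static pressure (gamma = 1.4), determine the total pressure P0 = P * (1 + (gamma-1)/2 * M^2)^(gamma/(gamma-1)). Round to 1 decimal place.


Step 1: (gamma-1)/2 * M^2 = 0.2 * 1.5376 = 0.30752
Step 2: 1 + 0.30752 = 1.30752
Step 3: Exponent gamma/(gamma-1) = 3.5
Step 4: P0 = 92227 * 1.30752^3.5 = 235736.7 Pa

235736.7


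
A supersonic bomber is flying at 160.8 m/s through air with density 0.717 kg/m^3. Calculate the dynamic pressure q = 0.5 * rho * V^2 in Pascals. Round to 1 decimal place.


Step 1: V^2 = 160.8^2 = 25856.64
Step 2: q = 0.5 * 0.717 * 25856.64
Step 3: q = 9269.6 Pa

9269.6


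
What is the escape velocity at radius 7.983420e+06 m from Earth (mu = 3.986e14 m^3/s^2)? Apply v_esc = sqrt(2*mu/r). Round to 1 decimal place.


Step 1: 2*mu/r = 2 * 3.986e14 / 7.983420e+06 = 99856953.5362
Step 2: v_esc = sqrt(99856953.5362) = 9992.8 m/s

9992.8


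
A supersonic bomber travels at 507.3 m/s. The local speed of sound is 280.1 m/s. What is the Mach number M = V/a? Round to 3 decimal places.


Step 1: M = V / a = 507.3 / 280.1
Step 2: M = 1.811

1.811


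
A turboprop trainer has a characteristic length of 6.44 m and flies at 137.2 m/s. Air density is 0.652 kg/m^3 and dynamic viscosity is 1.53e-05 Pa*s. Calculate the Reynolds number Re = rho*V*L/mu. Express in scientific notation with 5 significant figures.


Step 1: Numerator = rho * V * L = 0.652 * 137.2 * 6.44 = 576.086336
Step 2: Re = 576.086336 / 1.53e-05
Step 3: Re = 3.7653e+07

3.7653e+07


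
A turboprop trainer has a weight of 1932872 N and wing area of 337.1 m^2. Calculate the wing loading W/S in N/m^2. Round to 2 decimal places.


Step 1: Wing loading = W / S = 1932872 / 337.1
Step 2: Wing loading = 5733.82 N/m^2

5733.82


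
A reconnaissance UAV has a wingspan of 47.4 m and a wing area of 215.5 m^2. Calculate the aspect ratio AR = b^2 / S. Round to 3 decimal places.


Step 1: b^2 = 47.4^2 = 2246.76
Step 2: AR = 2246.76 / 215.5 = 10.426

10.426


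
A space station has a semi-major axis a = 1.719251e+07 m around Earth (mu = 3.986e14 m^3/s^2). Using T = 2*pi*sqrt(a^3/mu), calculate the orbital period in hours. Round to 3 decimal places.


Step 1: a^3 / mu = 5.081803e+21 / 3.986e14 = 1.274913e+07
Step 2: sqrt(1.274913e+07) = 3570.5924 s
Step 3: T = 2*pi * 3570.5924 = 22434.69 s
Step 4: T in hours = 22434.69 / 3600 = 6.232 hours

6.232


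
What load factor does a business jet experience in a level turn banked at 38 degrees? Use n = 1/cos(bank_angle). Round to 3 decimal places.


Step 1: Convert 38 degrees to radians = 0.663225
Step 2: cos(38 deg) = 0.788011
Step 3: n = 1 / 0.788011 = 1.269

1.269


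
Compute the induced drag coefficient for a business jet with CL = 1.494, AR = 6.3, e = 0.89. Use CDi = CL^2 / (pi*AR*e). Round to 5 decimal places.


Step 1: CL^2 = 1.494^2 = 2.232036
Step 2: pi * AR * e = 3.14159 * 6.3 * 0.89 = 17.61491
Step 3: CDi = 2.232036 / 17.61491 = 0.12671

0.12671


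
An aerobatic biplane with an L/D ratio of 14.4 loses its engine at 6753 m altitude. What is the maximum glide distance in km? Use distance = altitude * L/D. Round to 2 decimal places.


Step 1: Glide distance = altitude * L/D = 6753 * 14.4 = 97243.2 m
Step 2: Convert to km: 97243.2 / 1000 = 97.24 km

97.24


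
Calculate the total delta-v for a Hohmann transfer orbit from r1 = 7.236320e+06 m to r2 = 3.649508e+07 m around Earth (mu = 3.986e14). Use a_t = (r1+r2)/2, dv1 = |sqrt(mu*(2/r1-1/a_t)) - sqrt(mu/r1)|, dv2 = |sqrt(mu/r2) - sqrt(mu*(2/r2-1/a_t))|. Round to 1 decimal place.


Step 1: Transfer semi-major axis a_t = (7.236320e+06 + 3.649508e+07) / 2 = 2.186570e+07 m
Step 2: v1 (circular at r1) = sqrt(mu/r1) = 7421.81 m/s
Step 3: v_t1 = sqrt(mu*(2/r1 - 1/a_t)) = 9588.38 m/s
Step 4: dv1 = |9588.38 - 7421.81| = 2166.57 m/s
Step 5: v2 (circular at r2) = 3304.85 m/s, v_t2 = 1901.2 m/s
Step 6: dv2 = |3304.85 - 1901.2| = 1403.64 m/s
Step 7: Total delta-v = 2166.57 + 1403.64 = 3570.2 m/s

3570.2


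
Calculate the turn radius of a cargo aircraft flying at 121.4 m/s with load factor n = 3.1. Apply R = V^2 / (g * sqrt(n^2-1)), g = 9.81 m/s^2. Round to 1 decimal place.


Step 1: V^2 = 121.4^2 = 14737.96
Step 2: n^2 - 1 = 3.1^2 - 1 = 8.61
Step 3: sqrt(8.61) = 2.93428
Step 4: R = 14737.96 / (9.81 * 2.93428) = 512.0 m

512.0


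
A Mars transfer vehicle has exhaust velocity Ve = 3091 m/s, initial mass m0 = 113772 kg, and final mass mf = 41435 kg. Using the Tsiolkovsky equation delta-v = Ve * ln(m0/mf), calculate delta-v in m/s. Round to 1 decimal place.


Step 1: Mass ratio m0/mf = 113772 / 41435 = 2.745795
Step 2: ln(2.745795) = 1.010071
Step 3: delta-v = 3091 * 1.010071 = 3122.1 m/s

3122.1


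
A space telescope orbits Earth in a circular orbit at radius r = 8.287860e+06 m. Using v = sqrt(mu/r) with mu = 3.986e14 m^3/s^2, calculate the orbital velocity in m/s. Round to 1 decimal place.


Step 1: mu / r = 3.986e14 / 8.287860e+06 = 48094441.7497
Step 2: v = sqrt(48094441.7497) = 6935.0 m/s

6935.0


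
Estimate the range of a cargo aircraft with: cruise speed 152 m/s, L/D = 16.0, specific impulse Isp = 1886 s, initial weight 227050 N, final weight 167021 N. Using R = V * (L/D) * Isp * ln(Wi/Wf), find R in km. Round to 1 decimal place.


Step 1: Coefficient = V * (L/D) * Isp = 152 * 16.0 * 1886 = 4586752.0 m
Step 2: Wi/Wf = 227050 / 167021 = 1.35941
Step 3: ln(1.35941) = 0.307051
Step 4: R = 4586752.0 * 0.307051 = 1408365.4 m = 1408.4 km

1408.4


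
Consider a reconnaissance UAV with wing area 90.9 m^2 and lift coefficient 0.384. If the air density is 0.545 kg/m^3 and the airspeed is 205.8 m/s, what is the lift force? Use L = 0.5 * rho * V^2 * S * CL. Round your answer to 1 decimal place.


Step 1: Calculate dynamic pressure q = 0.5 * 0.545 * 205.8^2 = 0.5 * 0.545 * 42353.64 = 11541.3669 Pa
Step 2: Multiply by wing area and lift coefficient: L = 11541.3669 * 90.9 * 0.384
Step 3: L = 1049110.2512 * 0.384 = 402858.3 N

402858.3


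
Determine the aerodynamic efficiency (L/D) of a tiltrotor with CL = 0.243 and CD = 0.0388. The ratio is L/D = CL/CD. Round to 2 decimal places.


Step 1: L/D = CL / CD = 0.243 / 0.0388
Step 2: L/D = 6.26

6.26


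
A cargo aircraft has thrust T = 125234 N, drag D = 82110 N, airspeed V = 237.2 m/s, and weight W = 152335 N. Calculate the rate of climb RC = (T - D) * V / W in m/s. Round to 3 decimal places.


Step 1: Excess thrust = T - D = 125234 - 82110 = 43124 N
Step 2: Excess power = 43124 * 237.2 = 10229012.8 W
Step 3: RC = 10229012.8 / 152335 = 67.148 m/s

67.148


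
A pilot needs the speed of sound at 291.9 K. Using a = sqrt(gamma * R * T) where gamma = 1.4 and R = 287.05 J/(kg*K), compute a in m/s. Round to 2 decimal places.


Step 1: gamma * R * T = 1.4 * 287.05 * 291.9 = 117305.853
Step 2: a = sqrt(117305.853) = 342.50 m/s

342.50


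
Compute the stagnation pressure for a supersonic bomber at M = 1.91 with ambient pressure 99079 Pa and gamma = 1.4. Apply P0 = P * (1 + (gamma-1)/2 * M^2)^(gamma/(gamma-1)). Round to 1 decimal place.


Step 1: (gamma-1)/2 * M^2 = 0.2 * 3.6481 = 0.72962
Step 2: 1 + 0.72962 = 1.72962
Step 3: Exponent gamma/(gamma-1) = 3.5
Step 4: P0 = 99079 * 1.72962^3.5 = 674231.5 Pa

674231.5


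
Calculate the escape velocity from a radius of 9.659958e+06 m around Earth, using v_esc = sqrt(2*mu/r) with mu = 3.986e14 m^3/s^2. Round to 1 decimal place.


Step 1: 2*mu/r = 2 * 3.986e14 / 9.659958e+06 = 82526238.7269
Step 2: v_esc = sqrt(82526238.7269) = 9084.4 m/s

9084.4


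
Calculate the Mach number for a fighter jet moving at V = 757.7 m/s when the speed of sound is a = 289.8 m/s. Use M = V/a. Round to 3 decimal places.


Step 1: M = V / a = 757.7 / 289.8
Step 2: M = 2.615

2.615


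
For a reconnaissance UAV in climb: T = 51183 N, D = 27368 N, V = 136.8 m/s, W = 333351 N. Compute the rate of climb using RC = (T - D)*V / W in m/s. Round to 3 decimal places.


Step 1: Excess thrust = T - D = 51183 - 27368 = 23815 N
Step 2: Excess power = 23815 * 136.8 = 3257892.0 W
Step 3: RC = 3257892.0 / 333351 = 9.773 m/s

9.773


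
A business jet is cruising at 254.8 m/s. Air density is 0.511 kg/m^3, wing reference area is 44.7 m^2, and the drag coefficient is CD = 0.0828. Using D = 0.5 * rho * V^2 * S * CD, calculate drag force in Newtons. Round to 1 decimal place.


Step 1: Dynamic pressure q = 0.5 * 0.511 * 254.8^2 = 16587.8367 Pa
Step 2: Drag D = q * S * CD = 16587.8367 * 44.7 * 0.0828
Step 3: D = 61394.2 N

61394.2


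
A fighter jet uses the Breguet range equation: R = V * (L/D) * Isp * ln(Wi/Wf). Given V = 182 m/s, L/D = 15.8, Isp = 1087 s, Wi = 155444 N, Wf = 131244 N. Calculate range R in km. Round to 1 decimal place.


Step 1: Coefficient = V * (L/D) * Isp = 182 * 15.8 * 1087 = 3125777.2 m
Step 2: Wi/Wf = 155444 / 131244 = 1.184389
Step 3: ln(1.184389) = 0.169227
Step 4: R = 3125777.2 * 0.169227 = 528967.0 m = 529.0 km

529.0


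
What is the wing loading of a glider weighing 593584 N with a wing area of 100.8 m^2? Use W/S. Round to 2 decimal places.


Step 1: Wing loading = W / S = 593584 / 100.8
Step 2: Wing loading = 5888.73 N/m^2

5888.73


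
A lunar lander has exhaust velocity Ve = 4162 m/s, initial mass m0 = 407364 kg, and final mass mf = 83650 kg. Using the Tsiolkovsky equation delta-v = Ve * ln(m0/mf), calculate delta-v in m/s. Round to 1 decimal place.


Step 1: Mass ratio m0/mf = 407364 / 83650 = 4.869863
Step 2: ln(4.869863) = 1.583066
Step 3: delta-v = 4162 * 1.583066 = 6588.7 m/s

6588.7


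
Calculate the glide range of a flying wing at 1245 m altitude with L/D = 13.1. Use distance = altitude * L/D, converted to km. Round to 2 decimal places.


Step 1: Glide distance = altitude * L/D = 1245 * 13.1 = 16309.5 m
Step 2: Convert to km: 16309.5 / 1000 = 16.31 km

16.31


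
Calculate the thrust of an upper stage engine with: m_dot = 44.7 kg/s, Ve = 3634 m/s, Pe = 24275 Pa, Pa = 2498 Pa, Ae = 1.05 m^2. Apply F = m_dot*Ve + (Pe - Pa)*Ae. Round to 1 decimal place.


Step 1: Momentum thrust = m_dot * Ve = 44.7 * 3634 = 162439.8 N
Step 2: Pressure thrust = (Pe - Pa) * Ae = (24275 - 2498) * 1.05 = 22865.85 N
Step 3: Total thrust F = 162439.8 + 22865.85 = 185305.7 N

185305.7


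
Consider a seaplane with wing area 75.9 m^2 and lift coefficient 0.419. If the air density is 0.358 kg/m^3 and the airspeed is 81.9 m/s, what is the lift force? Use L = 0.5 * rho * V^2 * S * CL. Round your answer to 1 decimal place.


Step 1: Calculate dynamic pressure q = 0.5 * 0.358 * 81.9^2 = 0.5 * 0.358 * 6707.61 = 1200.6622 Pa
Step 2: Multiply by wing area and lift coefficient: L = 1200.6622 * 75.9 * 0.419
Step 3: L = 91130.2602 * 0.419 = 38183.6 N

38183.6


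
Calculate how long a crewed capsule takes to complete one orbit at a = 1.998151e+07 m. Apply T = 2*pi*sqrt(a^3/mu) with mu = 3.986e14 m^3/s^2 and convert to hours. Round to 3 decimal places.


Step 1: a^3 / mu = 7.977833e+21 / 3.986e14 = 2.001463e+07
Step 2: sqrt(2.001463e+07) = 4473.7716 s
Step 3: T = 2*pi * 4473.7716 = 28109.54 s
Step 4: T in hours = 28109.54 / 3600 = 7.808 hours

7.808


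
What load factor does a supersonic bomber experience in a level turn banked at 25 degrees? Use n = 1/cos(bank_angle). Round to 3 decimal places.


Step 1: Convert 25 degrees to radians = 0.436332
Step 2: cos(25 deg) = 0.906308
Step 3: n = 1 / 0.906308 = 1.103

1.103


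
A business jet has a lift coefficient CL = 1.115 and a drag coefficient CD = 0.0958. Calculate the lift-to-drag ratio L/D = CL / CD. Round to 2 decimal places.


Step 1: L/D = CL / CD = 1.115 / 0.0958
Step 2: L/D = 11.64

11.64


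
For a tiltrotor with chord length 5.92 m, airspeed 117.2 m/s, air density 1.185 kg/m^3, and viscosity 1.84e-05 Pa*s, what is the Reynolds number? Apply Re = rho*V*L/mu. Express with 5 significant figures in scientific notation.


Step 1: Numerator = rho * V * L = 1.185 * 117.2 * 5.92 = 822.18144
Step 2: Re = 822.18144 / 1.84e-05
Step 3: Re = 4.4684e+07

4.4684e+07


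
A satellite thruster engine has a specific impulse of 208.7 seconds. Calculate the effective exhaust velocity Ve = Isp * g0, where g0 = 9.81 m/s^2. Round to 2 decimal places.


Step 1: Ve = Isp * g0 = 208.7 * 9.81
Step 2: Ve = 2047.35 m/s

2047.35


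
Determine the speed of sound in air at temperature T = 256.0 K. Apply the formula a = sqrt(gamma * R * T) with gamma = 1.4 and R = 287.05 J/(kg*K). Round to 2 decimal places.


Step 1: gamma * R * T = 1.4 * 287.05 * 256.0 = 102878.72
Step 2: a = sqrt(102878.72) = 320.75 m/s

320.75


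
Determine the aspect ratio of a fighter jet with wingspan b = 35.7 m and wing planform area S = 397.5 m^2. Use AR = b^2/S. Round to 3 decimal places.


Step 1: b^2 = 35.7^2 = 1274.49
Step 2: AR = 1274.49 / 397.5 = 3.206

3.206


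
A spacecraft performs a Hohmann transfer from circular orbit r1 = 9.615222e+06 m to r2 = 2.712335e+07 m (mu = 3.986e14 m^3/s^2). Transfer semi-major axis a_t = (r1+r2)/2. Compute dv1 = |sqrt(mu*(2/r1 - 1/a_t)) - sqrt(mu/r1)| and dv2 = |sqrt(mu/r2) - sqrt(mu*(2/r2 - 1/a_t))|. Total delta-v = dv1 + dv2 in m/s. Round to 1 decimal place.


Step 1: Transfer semi-major axis a_t = (9.615222e+06 + 2.712335e+07) / 2 = 1.836929e+07 m
Step 2: v1 (circular at r1) = sqrt(mu/r1) = 6438.56 m/s
Step 3: v_t1 = sqrt(mu*(2/r1 - 1/a_t)) = 7823.74 m/s
Step 4: dv1 = |7823.74 - 6438.56| = 1385.18 m/s
Step 5: v2 (circular at r2) = 3833.51 m/s, v_t2 = 2773.51 m/s
Step 6: dv2 = |3833.51 - 2773.51| = 1060.0 m/s
Step 7: Total delta-v = 1385.18 + 1060.0 = 2445.2 m/s

2445.2


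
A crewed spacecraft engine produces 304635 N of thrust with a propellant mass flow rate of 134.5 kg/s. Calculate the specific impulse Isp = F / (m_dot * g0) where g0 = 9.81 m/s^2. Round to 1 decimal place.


Step 1: m_dot * g0 = 134.5 * 9.81 = 1319.45
Step 2: Isp = 304635 / 1319.45 = 230.9 s

230.9


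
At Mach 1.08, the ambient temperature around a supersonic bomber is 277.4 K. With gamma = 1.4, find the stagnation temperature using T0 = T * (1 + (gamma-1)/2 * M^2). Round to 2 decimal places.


Step 1: (gamma-1)/2 = 0.2
Step 2: M^2 = 1.1664
Step 3: 1 + 0.2 * 1.1664 = 1.23328
Step 4: T0 = 277.4 * 1.23328 = 342.11 K

342.11


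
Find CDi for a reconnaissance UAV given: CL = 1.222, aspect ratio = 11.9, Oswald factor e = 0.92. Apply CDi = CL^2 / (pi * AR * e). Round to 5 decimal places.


Step 1: CL^2 = 1.222^2 = 1.493284
Step 2: pi * AR * e = 3.14159 * 11.9 * 0.92 = 34.394156
Step 3: CDi = 1.493284 / 34.394156 = 0.04342

0.04342


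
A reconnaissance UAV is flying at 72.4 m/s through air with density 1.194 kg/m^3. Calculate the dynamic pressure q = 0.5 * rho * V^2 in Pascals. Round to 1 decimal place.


Step 1: V^2 = 72.4^2 = 5241.76
Step 2: q = 0.5 * 1.194 * 5241.76
Step 3: q = 3129.3 Pa

3129.3


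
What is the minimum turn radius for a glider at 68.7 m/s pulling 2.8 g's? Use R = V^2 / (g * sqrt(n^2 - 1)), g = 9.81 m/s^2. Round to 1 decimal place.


Step 1: V^2 = 68.7^2 = 4719.69
Step 2: n^2 - 1 = 2.8^2 - 1 = 6.84
Step 3: sqrt(6.84) = 2.615339
Step 4: R = 4719.69 / (9.81 * 2.615339) = 184.0 m

184.0


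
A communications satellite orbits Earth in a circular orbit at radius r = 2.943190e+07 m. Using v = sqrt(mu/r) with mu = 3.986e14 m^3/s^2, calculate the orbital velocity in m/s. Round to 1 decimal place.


Step 1: mu / r = 3.986e14 / 2.943190e+07 = 13543128.3743
Step 2: v = sqrt(13543128.3743) = 3680.1 m/s

3680.1


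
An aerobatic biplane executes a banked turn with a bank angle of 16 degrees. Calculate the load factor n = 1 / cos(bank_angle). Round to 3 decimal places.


Step 1: Convert 16 degrees to radians = 0.279253
Step 2: cos(16 deg) = 0.961262
Step 3: n = 1 / 0.961262 = 1.040

1.040


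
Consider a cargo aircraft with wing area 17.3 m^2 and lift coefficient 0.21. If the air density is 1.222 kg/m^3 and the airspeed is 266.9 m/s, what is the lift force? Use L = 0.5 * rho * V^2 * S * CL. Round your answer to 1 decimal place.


Step 1: Calculate dynamic pressure q = 0.5 * 1.222 * 266.9^2 = 0.5 * 1.222 * 71235.61 = 43524.9577 Pa
Step 2: Multiply by wing area and lift coefficient: L = 43524.9577 * 17.3 * 0.21
Step 3: L = 752981.7684 * 0.21 = 158126.2 N

158126.2


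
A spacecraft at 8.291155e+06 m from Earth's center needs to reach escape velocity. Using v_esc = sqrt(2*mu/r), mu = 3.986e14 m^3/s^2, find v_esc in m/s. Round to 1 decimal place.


Step 1: 2*mu/r = 2 * 3.986e14 / 8.291155e+06 = 96150656.935
Step 2: v_esc = sqrt(96150656.935) = 9805.6 m/s

9805.6


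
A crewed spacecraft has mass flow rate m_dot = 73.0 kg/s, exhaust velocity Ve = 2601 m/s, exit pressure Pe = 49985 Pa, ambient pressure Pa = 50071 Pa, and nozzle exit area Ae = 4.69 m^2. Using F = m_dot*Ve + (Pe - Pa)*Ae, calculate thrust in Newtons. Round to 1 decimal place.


Step 1: Momentum thrust = m_dot * Ve = 73.0 * 2601 = 189873.0 N
Step 2: Pressure thrust = (Pe - Pa) * Ae = (49985 - 50071) * 4.69 = -403.34 N
Step 3: Total thrust F = 189873.0 + -403.34 = 189469.7 N

189469.7


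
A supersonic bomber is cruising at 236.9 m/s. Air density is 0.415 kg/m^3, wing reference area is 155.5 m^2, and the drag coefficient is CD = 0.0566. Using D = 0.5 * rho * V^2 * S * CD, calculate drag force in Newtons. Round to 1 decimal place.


Step 1: Dynamic pressure q = 0.5 * 0.415 * 236.9^2 = 11645.2341 Pa
Step 2: Drag D = q * S * CD = 11645.2341 * 155.5 * 0.0566
Step 3: D = 102493.2 N

102493.2


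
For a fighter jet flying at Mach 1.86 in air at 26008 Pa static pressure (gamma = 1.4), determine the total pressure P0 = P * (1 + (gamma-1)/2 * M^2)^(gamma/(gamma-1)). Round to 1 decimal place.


Step 1: (gamma-1)/2 * M^2 = 0.2 * 3.4596 = 0.69192
Step 2: 1 + 0.69192 = 1.69192
Step 3: Exponent gamma/(gamma-1) = 3.5
Step 4: P0 = 26008 * 1.69192^3.5 = 163846.2 Pa

163846.2


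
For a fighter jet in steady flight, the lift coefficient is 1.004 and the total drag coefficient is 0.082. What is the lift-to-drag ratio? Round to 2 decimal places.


Step 1: L/D = CL / CD = 1.004 / 0.082
Step 2: L/D = 12.24

12.24


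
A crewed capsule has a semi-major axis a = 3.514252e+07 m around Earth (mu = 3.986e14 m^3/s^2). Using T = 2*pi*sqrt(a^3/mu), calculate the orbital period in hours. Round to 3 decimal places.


Step 1: a^3 / mu = 4.340090e+22 / 3.986e14 = 1.088833e+08
Step 2: sqrt(1.088833e+08) = 10434.7177 s
Step 3: T = 2*pi * 10434.7177 = 65563.26 s
Step 4: T in hours = 65563.26 / 3600 = 18.212 hours

18.212


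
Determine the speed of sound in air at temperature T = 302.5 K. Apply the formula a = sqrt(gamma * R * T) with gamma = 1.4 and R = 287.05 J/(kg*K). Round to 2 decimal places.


Step 1: gamma * R * T = 1.4 * 287.05 * 302.5 = 121565.675
Step 2: a = sqrt(121565.675) = 348.66 m/s

348.66


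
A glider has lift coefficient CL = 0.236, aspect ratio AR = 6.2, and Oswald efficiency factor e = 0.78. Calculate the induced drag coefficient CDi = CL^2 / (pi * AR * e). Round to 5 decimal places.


Step 1: CL^2 = 0.236^2 = 0.055696
Step 2: pi * AR * e = 3.14159 * 6.2 * 0.78 = 15.192742
Step 3: CDi = 0.055696 / 15.192742 = 0.00367

0.00367


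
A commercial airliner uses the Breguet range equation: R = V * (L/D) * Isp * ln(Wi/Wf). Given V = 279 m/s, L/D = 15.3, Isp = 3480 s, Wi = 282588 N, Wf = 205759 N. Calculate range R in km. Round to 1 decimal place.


Step 1: Coefficient = V * (L/D) * Isp = 279 * 15.3 * 3480 = 14855076.0 m
Step 2: Wi/Wf = 282588 / 205759 = 1.373393
Step 3: ln(1.373393) = 0.317284
Step 4: R = 14855076.0 * 0.317284 = 4713284.3 m = 4713.3 km

4713.3


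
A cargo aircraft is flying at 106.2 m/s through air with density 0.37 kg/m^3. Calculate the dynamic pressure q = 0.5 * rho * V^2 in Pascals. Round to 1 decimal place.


Step 1: V^2 = 106.2^2 = 11278.44
Step 2: q = 0.5 * 0.37 * 11278.44
Step 3: q = 2086.5 Pa

2086.5


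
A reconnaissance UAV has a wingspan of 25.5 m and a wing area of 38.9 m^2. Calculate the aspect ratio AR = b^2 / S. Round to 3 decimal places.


Step 1: b^2 = 25.5^2 = 650.25
Step 2: AR = 650.25 / 38.9 = 16.716

16.716


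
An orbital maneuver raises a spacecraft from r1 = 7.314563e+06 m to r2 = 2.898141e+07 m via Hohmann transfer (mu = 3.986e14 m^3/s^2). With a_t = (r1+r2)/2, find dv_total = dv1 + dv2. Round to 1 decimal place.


Step 1: Transfer semi-major axis a_t = (7.314563e+06 + 2.898141e+07) / 2 = 1.814799e+07 m
Step 2: v1 (circular at r1) = sqrt(mu/r1) = 7382.01 m/s
Step 3: v_t1 = sqrt(mu*(2/r1 - 1/a_t)) = 9328.68 m/s
Step 4: dv1 = |9328.68 - 7382.01| = 1946.67 m/s
Step 5: v2 (circular at r2) = 3708.59 m/s, v_t2 = 2354.45 m/s
Step 6: dv2 = |3708.59 - 2354.45| = 1354.14 m/s
Step 7: Total delta-v = 1946.67 + 1354.14 = 3300.8 m/s

3300.8


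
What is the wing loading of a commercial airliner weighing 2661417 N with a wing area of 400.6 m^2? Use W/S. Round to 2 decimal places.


Step 1: Wing loading = W / S = 2661417 / 400.6
Step 2: Wing loading = 6643.58 N/m^2

6643.58


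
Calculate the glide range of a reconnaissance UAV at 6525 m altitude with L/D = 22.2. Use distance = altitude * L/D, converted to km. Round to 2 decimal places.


Step 1: Glide distance = altitude * L/D = 6525 * 22.2 = 144855.0 m
Step 2: Convert to km: 144855.0 / 1000 = 144.86 km

144.86


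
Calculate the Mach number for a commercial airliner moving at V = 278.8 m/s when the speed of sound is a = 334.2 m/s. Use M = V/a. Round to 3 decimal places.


Step 1: M = V / a = 278.8 / 334.2
Step 2: M = 0.834

0.834


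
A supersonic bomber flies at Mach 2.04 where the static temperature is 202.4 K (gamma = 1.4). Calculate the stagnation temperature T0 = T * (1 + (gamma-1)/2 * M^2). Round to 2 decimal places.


Step 1: (gamma-1)/2 = 0.2
Step 2: M^2 = 4.1616
Step 3: 1 + 0.2 * 4.1616 = 1.83232
Step 4: T0 = 202.4 * 1.83232 = 370.86 K

370.86


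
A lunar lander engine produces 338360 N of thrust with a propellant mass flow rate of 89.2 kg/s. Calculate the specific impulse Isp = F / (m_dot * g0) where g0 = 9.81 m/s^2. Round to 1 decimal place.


Step 1: m_dot * g0 = 89.2 * 9.81 = 875.05
Step 2: Isp = 338360 / 875.05 = 386.7 s

386.7


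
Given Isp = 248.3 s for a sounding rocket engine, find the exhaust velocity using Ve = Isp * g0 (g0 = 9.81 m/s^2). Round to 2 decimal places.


Step 1: Ve = Isp * g0 = 248.3 * 9.81
Step 2: Ve = 2435.82 m/s

2435.82


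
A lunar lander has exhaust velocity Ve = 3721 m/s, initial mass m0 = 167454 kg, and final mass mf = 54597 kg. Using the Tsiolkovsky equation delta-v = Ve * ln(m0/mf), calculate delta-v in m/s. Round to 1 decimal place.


Step 1: Mass ratio m0/mf = 167454 / 54597 = 3.067092
Step 2: ln(3.067092) = 1.12073
Step 3: delta-v = 3721 * 1.12073 = 4170.2 m/s

4170.2


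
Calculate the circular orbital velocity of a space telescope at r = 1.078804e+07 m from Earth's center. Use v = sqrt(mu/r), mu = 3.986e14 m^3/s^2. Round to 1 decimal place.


Step 1: mu / r = 3.986e14 / 1.078804e+07 = 36948324.2554
Step 2: v = sqrt(36948324.2554) = 6078.5 m/s

6078.5


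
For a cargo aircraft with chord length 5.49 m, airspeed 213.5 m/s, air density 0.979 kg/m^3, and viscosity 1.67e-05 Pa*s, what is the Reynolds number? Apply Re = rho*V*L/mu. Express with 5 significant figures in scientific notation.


Step 1: Numerator = rho * V * L = 0.979 * 213.5 * 5.49 = 1147.500585
Step 2: Re = 1147.500585 / 1.67e-05
Step 3: Re = 6.8713e+07

6.8713e+07


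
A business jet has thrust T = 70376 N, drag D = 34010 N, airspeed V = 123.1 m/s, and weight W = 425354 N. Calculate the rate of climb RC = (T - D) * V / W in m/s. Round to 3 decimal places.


Step 1: Excess thrust = T - D = 70376 - 34010 = 36366 N
Step 2: Excess power = 36366 * 123.1 = 4476654.6 W
Step 3: RC = 4476654.6 / 425354 = 10.525 m/s

10.525


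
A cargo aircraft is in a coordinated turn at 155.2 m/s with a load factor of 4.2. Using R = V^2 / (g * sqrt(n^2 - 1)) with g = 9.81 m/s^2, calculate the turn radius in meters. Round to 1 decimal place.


Step 1: V^2 = 155.2^2 = 24087.04
Step 2: n^2 - 1 = 4.2^2 - 1 = 16.64
Step 3: sqrt(16.64) = 4.079216
Step 4: R = 24087.04 / (9.81 * 4.079216) = 601.9 m

601.9


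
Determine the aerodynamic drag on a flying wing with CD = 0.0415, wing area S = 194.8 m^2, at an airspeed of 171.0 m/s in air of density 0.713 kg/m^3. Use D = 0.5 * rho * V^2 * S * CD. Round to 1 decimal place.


Step 1: Dynamic pressure q = 0.5 * 0.713 * 171.0^2 = 10424.4165 Pa
Step 2: Drag D = q * S * CD = 10424.4165 * 194.8 * 0.0415
Step 3: D = 84273.1 N

84273.1


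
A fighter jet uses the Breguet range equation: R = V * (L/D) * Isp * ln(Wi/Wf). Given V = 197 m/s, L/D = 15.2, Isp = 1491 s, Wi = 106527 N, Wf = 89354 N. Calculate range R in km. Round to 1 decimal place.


Step 1: Coefficient = V * (L/D) * Isp = 197 * 15.2 * 1491 = 4464650.4 m
Step 2: Wi/Wf = 106527 / 89354 = 1.192191
Step 3: ln(1.192191) = 0.175792
Step 4: R = 4464650.4 * 0.175792 = 784851.9 m = 784.9 km

784.9


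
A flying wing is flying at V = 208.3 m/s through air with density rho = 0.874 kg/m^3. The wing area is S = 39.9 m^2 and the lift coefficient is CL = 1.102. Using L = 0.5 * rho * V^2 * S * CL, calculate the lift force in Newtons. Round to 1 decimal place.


Step 1: Calculate dynamic pressure q = 0.5 * 0.874 * 208.3^2 = 0.5 * 0.874 * 43388.89 = 18960.9449 Pa
Step 2: Multiply by wing area and lift coefficient: L = 18960.9449 * 39.9 * 1.102
Step 3: L = 756541.7027 * 1.102 = 833709.0 N

833709.0


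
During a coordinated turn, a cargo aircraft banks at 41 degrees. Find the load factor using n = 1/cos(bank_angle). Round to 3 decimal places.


Step 1: Convert 41 degrees to radians = 0.715585
Step 2: cos(41 deg) = 0.75471
Step 3: n = 1 / 0.75471 = 1.325

1.325


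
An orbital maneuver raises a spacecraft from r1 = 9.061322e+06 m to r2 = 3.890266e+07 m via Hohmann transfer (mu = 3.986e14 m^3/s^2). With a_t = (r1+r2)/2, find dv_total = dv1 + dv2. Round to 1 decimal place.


Step 1: Transfer semi-major axis a_t = (9.061322e+06 + 3.890266e+07) / 2 = 2.398199e+07 m
Step 2: v1 (circular at r1) = sqrt(mu/r1) = 6632.43 m/s
Step 3: v_t1 = sqrt(mu*(2/r1 - 1/a_t)) = 8447.34 m/s
Step 4: dv1 = |8447.34 - 6632.43| = 1814.91 m/s
Step 5: v2 (circular at r2) = 3200.95 m/s, v_t2 = 1967.58 m/s
Step 6: dv2 = |3200.95 - 1967.58| = 1233.37 m/s
Step 7: Total delta-v = 1814.91 + 1233.37 = 3048.3 m/s

3048.3


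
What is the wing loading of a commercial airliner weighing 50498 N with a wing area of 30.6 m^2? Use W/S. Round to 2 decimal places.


Step 1: Wing loading = W / S = 50498 / 30.6
Step 2: Wing loading = 1650.26 N/m^2

1650.26


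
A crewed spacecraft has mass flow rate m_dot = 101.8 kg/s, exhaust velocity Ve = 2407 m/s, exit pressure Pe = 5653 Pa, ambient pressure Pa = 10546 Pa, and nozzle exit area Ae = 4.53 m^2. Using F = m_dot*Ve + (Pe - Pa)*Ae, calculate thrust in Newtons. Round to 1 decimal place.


Step 1: Momentum thrust = m_dot * Ve = 101.8 * 2407 = 245032.6 N
Step 2: Pressure thrust = (Pe - Pa) * Ae = (5653 - 10546) * 4.53 = -22165.29 N
Step 3: Total thrust F = 245032.6 + -22165.29 = 222867.3 N

222867.3


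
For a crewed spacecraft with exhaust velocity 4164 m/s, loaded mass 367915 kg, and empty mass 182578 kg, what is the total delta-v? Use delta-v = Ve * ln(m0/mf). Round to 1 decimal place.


Step 1: Mass ratio m0/mf = 367915 / 182578 = 2.015111
Step 2: ln(2.015111) = 0.700674
Step 3: delta-v = 4164 * 0.700674 = 2917.6 m/s

2917.6


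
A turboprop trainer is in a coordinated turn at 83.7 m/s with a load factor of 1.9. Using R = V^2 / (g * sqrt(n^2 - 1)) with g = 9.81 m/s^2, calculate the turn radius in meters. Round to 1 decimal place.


Step 1: V^2 = 83.7^2 = 7005.69
Step 2: n^2 - 1 = 1.9^2 - 1 = 2.61
Step 3: sqrt(2.61) = 1.615549
Step 4: R = 7005.69 / (9.81 * 1.615549) = 442.0 m

442.0


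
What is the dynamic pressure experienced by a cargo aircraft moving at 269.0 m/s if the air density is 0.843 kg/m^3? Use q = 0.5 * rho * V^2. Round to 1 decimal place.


Step 1: V^2 = 269.0^2 = 72361.0
Step 2: q = 0.5 * 0.843 * 72361.0
Step 3: q = 30500.2 Pa

30500.2


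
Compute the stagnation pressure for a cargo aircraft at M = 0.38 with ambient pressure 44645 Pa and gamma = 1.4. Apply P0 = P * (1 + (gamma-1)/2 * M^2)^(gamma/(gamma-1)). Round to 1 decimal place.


Step 1: (gamma-1)/2 * M^2 = 0.2 * 0.1444 = 0.02888
Step 2: 1 + 0.02888 = 1.02888
Step 3: Exponent gamma/(gamma-1) = 3.5
Step 4: P0 = 44645 * 1.02888^3.5 = 49323.0 Pa

49323.0


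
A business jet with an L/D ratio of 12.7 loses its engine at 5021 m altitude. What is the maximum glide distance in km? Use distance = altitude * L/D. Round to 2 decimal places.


Step 1: Glide distance = altitude * L/D = 5021 * 12.7 = 63766.7 m
Step 2: Convert to km: 63766.7 / 1000 = 63.77 km

63.77


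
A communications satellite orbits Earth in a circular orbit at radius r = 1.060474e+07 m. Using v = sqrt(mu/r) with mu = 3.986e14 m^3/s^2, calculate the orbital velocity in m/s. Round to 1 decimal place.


Step 1: mu / r = 3.986e14 / 1.060474e+07 = 37586965.8285
Step 2: v = sqrt(37586965.8285) = 6130.8 m/s

6130.8


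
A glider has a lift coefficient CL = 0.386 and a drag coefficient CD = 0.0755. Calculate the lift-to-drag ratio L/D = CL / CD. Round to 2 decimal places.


Step 1: L/D = CL / CD = 0.386 / 0.0755
Step 2: L/D = 5.11

5.11


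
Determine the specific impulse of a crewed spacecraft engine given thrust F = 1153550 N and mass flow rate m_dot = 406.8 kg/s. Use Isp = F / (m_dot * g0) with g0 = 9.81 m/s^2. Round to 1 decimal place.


Step 1: m_dot * g0 = 406.8 * 9.81 = 3990.71
Step 2: Isp = 1153550 / 3990.71 = 289.1 s

289.1


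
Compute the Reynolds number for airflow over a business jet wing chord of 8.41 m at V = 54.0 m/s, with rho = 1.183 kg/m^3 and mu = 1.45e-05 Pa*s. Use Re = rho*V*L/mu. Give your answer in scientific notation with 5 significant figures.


Step 1: Numerator = rho * V * L = 1.183 * 54.0 * 8.41 = 537.24762
Step 2: Re = 537.24762 / 1.45e-05
Step 3: Re = 3.7052e+07

3.7052e+07


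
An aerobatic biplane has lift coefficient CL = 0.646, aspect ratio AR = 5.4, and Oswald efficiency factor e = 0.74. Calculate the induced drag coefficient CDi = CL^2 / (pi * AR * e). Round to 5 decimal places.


Step 1: CL^2 = 0.646^2 = 0.417316
Step 2: pi * AR * e = 3.14159 * 5.4 * 0.74 = 12.553804
Step 3: CDi = 0.417316 / 12.553804 = 0.03324

0.03324
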